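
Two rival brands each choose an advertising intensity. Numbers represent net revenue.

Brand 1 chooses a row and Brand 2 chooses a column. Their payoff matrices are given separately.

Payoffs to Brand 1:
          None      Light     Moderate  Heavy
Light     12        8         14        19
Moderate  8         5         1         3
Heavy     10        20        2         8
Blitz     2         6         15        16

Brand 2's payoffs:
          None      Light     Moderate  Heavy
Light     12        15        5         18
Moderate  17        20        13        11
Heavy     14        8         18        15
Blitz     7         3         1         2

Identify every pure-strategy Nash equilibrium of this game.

(Light, None): Brand 2 can switch to Light (12 → 15). Not NE.
(Light, Light): Brand 1 can switch to Heavy (8 → 20). Not NE.
(Light, Moderate): Brand 1 can switch to Blitz (14 → 15). Not NE.
(Light, Heavy): Brand 1 gets 19, best alternative 16; Brand 2 gets 18, best alternative 15. No profitable deviation — NE.
(Moderate, None): Brand 1 can switch to Light (8 → 12). Not NE.
(Moderate, Light): Brand 1 can switch to Light (5 → 8). Not NE.
(Moderate, Moderate): Brand 1 can switch to Light (1 → 14). Not NE.
(Moderate, Heavy): Brand 1 can switch to Light (3 → 19). Not NE.
(Heavy, None): Brand 1 can switch to Light (10 → 12). Not NE.
(Heavy, Light): Brand 2 can switch to None (8 → 14). Not NE.
(Heavy, Moderate): Brand 1 can switch to Light (2 → 14). Not NE.
(Heavy, Heavy): Brand 1 can switch to Light (8 → 19). Not NE.
(Blitz, None): Brand 1 can switch to Light (2 → 12). Not NE.
(The remaining 3 profiles each have a profitable deviation by the same check.)

The unique pure-strategy Nash equilibrium is (Light, Heavy).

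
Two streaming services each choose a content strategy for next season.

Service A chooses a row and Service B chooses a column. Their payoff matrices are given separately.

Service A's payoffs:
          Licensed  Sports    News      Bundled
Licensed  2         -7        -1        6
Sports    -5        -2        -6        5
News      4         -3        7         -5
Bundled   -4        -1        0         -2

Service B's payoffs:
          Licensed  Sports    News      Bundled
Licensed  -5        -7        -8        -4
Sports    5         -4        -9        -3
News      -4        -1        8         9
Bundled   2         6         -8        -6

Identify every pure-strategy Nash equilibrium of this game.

Service A against Licensed: payoffs 2, -5, 4, -4 → best response News.
Service A against Sports: payoffs -7, -2, -3, -1 → best response Bundled.
Service A against News: payoffs -1, -6, 7, 0 → best response News.
Service A against Bundled: payoffs 6, 5, -5, -2 → best response Licensed.
Service B against Licensed: payoffs -5, -7, -8, -4 → best response Bundled.
Service B against Sports: payoffs 5, -4, -9, -3 → best response Licensed.
Service B against News: payoffs -4, -1, 8, 9 → best response Bundled.
Service B against Bundled: payoffs 2, 6, -8, -6 → best response Sports.
Mutual best responses: (Licensed, Bundled); (Bundled, Sports).

The pure Nash equilibria are (Licensed, Bundled); (Bundled, Sports).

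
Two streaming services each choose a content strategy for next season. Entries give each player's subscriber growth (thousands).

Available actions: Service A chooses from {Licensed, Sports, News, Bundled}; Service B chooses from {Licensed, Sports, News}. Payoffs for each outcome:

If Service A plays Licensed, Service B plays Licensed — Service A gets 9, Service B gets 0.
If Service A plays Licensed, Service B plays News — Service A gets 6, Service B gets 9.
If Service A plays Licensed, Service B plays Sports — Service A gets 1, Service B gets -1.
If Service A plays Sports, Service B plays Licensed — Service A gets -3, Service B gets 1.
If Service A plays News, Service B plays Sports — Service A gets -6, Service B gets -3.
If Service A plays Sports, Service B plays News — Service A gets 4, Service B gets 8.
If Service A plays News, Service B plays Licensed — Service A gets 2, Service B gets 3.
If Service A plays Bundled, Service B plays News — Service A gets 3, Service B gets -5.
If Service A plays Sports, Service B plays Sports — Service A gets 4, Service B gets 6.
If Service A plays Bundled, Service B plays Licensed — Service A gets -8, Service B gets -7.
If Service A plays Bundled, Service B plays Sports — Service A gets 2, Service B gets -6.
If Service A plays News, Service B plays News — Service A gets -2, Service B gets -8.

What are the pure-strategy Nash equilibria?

Check each profile: it is a Nash equilibrium iff no player can strictly gain by switching unilaterally.
(Licensed, Licensed): Service B can switch to News (0 → 9). Not NE.
(Licensed, Sports): Service A can switch to Sports (1 → 4). Not NE.
(Licensed, News): Service A gets 6, best alternative 4; Service B gets 9, best alternative 0. No profitable deviation — NE.
(Sports, Licensed): Service A can switch to Licensed (-3 → 9). Not NE.
(Sports, Sports): Service B can switch to News (6 → 8). Not NE.
(Sports, News): Service A can switch to Licensed (4 → 6). Not NE.
(News, Licensed): Service A can switch to Licensed (2 → 9). Not NE.
(The remaining 5 profiles each have a profitable deviation by the same check.)

Pure NE: (Licensed, News)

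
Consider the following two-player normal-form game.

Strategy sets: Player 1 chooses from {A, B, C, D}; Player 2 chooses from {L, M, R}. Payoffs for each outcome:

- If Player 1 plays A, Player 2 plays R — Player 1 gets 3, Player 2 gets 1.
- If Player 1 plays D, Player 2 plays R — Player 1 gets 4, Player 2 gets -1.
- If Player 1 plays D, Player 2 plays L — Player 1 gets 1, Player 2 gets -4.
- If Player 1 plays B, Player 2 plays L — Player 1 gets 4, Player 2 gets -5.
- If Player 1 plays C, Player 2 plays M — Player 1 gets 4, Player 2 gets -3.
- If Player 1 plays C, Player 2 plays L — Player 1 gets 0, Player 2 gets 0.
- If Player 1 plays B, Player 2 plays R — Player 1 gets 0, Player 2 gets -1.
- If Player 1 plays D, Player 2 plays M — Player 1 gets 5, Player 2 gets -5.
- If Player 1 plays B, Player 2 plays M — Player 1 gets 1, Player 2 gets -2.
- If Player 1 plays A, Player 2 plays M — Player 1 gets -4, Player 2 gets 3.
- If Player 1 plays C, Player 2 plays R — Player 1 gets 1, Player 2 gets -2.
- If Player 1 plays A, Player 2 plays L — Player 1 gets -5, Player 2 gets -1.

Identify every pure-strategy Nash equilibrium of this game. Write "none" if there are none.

The unique pure-strategy Nash equilibrium is (D, R).

For each strategy profile, look for a profitable unilateral deviation.
(A, L): Player 1 can switch to B (-5 → 4). Not NE.
(A, M): Player 1 can switch to B (-4 → 1). Not NE.
(A, R): Player 1 can switch to D (3 → 4). Not NE.
(B, L): Player 2 can switch to M (-5 → -2). Not NE.
(B, M): Player 1 can switch to C (1 → 4). Not NE.
(B, R): Player 1 can switch to A (0 → 3). Not NE.
(D, R): Player 1 gets 4, best alternative 3; Player 2 gets -1, best alternative -4. No profitable deviation — NE.
(The remaining 5 profiles each have a profitable deviation by the same check.)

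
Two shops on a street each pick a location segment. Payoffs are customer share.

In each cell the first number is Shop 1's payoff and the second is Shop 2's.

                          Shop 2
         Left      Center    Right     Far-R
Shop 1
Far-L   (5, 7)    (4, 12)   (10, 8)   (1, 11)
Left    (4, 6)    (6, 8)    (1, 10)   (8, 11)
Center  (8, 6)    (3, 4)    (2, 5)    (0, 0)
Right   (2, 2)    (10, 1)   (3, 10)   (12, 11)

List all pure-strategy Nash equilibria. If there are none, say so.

(Center, Left); (Right, Far-R)

(Far-L, Left): Shop 1 can switch to Center (5 → 8). Not NE.
(Far-L, Center): Shop 1 can switch to Left (4 → 6). Not NE.
(Far-L, Right): Shop 2 can switch to Center (8 → 12). Not NE.
(Far-L, Far-R): Shop 1 can switch to Left (1 → 8). Not NE.
(Left, Left): Shop 1 can switch to Far-L (4 → 5). Not NE.
(Left, Center): Shop 1 can switch to Right (6 → 10). Not NE.
(Left, Right): Shop 1 can switch to Far-L (1 → 10). Not NE.
(Left, Far-R): Shop 1 can switch to Right (8 → 12). Not NE.
(Center, Left): Shop 1 gets 8, best alternative 5; Shop 2 gets 6, best alternative 5. No profitable deviation — NE.
(Center, Center): Shop 1 can switch to Far-L (3 → 4). Not NE.
(Center, Right): Shop 1 can switch to Far-L (2 → 10). Not NE.
(Center, Far-R): Shop 1 can switch to Far-L (0 → 1). Not NE.
(Right, Left): Shop 1 can switch to Far-L (2 → 5). Not NE.
(Right, Far-R): Shop 1 gets 12, best alternative 8; Shop 2 gets 11, best alternative 10. No profitable deviation — NE.
(The remaining 2 profiles each have a profitable deviation by the same check.)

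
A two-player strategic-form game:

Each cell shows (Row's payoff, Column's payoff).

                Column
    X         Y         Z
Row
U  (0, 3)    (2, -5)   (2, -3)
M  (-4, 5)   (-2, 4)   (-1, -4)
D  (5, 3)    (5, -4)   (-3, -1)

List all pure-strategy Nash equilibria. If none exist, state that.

(D, X)

Mark each player's best response to every combination of opponents' strategies; a profile where every player is best-responding is a pure Nash equilibrium.
Row against X: payoffs 0, -4, 5 → best response D.
Row against Y: payoffs 2, -2, 5 → best response D.
Row against Z: payoffs 2, -1, -3 → best response U.
Column against U: payoffs 3, -5, -3 → best response X.
Column against M: payoffs 5, 4, -4 → best response X.
Column against D: payoffs 3, -4, -1 → best response X.
Mutual best responses: (D, X).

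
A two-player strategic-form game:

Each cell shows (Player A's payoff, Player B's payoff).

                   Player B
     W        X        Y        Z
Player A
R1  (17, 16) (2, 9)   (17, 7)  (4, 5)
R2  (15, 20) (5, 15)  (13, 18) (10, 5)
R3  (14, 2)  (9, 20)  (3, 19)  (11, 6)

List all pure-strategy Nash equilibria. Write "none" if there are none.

Pure-strategy Nash equilibria: (R1, W) and (R3, X)

For each player, find the best response to each opponent profile; mutual best responses are the pure NE.
Player A against W: payoffs 17, 15, 14 → best response R1.
Player A against X: payoffs 2, 5, 9 → best response R3.
Player A against Y: payoffs 17, 13, 3 → best response R1.
Player A against Z: payoffs 4, 10, 11 → best response R3.
Player B against R1: payoffs 16, 9, 7, 5 → best response W.
Player B against R2: payoffs 20, 15, 18, 5 → best response W.
Player B against R3: payoffs 2, 20, 19, 6 → best response X.
Mutual best responses: (R1, W); (R3, X).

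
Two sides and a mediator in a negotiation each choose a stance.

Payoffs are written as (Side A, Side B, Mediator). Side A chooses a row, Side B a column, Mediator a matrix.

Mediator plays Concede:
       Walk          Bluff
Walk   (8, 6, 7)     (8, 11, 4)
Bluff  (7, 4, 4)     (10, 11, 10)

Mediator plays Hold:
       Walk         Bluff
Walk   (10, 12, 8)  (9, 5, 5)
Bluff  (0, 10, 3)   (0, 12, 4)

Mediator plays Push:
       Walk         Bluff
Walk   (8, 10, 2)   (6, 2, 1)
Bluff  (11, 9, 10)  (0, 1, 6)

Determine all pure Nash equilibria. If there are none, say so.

For each strategy profile, look for a profitable unilateral deviation.
(Walk, Walk, Concede): Side B can switch to Bluff (6 → 11). Not NE.
(Walk, Walk, Hold): Side A gets 10, best alternative 0; Side B gets 12, best alternative 5; Mediator gets 8, best alternative 7. No profitable deviation — NE.
(Walk, Walk, Push): Side A can switch to Bluff (8 → 11). Not NE.
(Walk, Bluff, Concede): Side A can switch to Bluff (8 → 10). Not NE.
(Walk, Bluff, Hold): Side B can switch to Walk (5 → 12). Not NE.
(Walk, Bluff, Push): Side B can switch to Walk (2 → 10). Not NE.
(Bluff, Walk, Concede): Side A can switch to Walk (7 → 8). Not NE.
(Bluff, Walk, Hold): Side A can switch to Walk (0 → 10). Not NE.
(Bluff, Walk, Push): Side A gets 11, best alternative 8; Side B gets 9, best alternative 1; Mediator gets 10, best alternative 4. No profitable deviation — NE.
(Bluff, Bluff, Concede): Side A gets 10, best alternative 8; Side B gets 11, best alternative 4; Mediator gets 10, best alternative 6. No profitable deviation — NE.
(Bluff, Bluff, Hold): Side A can switch to Walk (0 → 9). Not NE.
(Bluff, Bluff, Push): Side A can switch to Walk (0 → 6). Not NE.

The pure Nash equilibria are (Walk, Walk, Hold) and (Bluff, Walk, Push) and (Bluff, Bluff, Concede).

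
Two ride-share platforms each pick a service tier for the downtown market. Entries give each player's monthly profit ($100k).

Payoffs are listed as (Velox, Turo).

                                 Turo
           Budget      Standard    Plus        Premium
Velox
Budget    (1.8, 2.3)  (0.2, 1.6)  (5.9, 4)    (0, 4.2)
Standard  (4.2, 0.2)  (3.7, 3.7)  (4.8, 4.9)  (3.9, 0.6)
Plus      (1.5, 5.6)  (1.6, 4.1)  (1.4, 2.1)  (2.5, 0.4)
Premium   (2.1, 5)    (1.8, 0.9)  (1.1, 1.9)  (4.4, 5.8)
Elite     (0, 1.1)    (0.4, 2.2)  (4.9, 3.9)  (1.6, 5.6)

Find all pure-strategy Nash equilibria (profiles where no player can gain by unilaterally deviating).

Pure NE: (Premium, Premium)

(Budget, Budget): Velox can switch to Standard (1.8 → 4.2). Not NE.
(Budget, Standard): Velox can switch to Standard (0.2 → 3.7). Not NE.
(Budget, Plus): Turo can switch to Premium (4 → 4.2). Not NE.
(Budget, Premium): Velox can switch to Standard (0 → 3.9). Not NE.
(Standard, Budget): Turo can switch to Standard (0.2 → 3.7). Not NE.
(Standard, Standard): Turo can switch to Plus (3.7 → 4.9). Not NE.
(Premium, Premium): Velox gets 4.4, best alternative 3.9; Turo gets 5.8, best alternative 5. No profitable deviation — NE.
(The remaining 13 profiles each have a profitable deviation by the same check.)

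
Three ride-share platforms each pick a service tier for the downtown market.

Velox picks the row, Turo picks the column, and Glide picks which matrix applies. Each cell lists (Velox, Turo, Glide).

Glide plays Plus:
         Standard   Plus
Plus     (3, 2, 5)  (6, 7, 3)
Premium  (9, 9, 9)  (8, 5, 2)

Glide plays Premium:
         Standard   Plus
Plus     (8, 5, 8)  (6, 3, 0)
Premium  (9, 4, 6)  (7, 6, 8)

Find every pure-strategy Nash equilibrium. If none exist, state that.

Pure-strategy Nash equilibria: (Premium, Standard, Plus) and (Premium, Plus, Premium)

For each player, find the best response to each opponent profile; mutual best responses are the pure NE.
Velox against (Standard, Plus): payoffs 3, 9 → best response Premium.
Velox against (Standard, Premium): payoffs 8, 9 → best response Premium.
Velox against (Plus, Plus): payoffs 6, 8 → best response Premium.
Velox against (Plus, Premium): payoffs 6, 7 → best response Premium.
Turo against (Plus, Plus): payoffs 2, 7 → best response Plus.
Turo against (Plus, Premium): payoffs 5, 3 → best response Standard.
Turo against (Premium, Plus): payoffs 9, 5 → best response Standard.
Turo against (Premium, Premium): payoffs 4, 6 → best response Plus.
Glide against (Plus, Standard): payoffs 5, 8 → best response Premium.
Glide against (Plus, Plus): payoffs 3, 0 → best response Plus.
Glide against (Premium, Standard): payoffs 9, 6 → best response Plus.
Glide against (Premium, Plus): payoffs 2, 8 → best response Premium.
Mutual best responses: (Premium, Standard, Plus); (Premium, Plus, Premium).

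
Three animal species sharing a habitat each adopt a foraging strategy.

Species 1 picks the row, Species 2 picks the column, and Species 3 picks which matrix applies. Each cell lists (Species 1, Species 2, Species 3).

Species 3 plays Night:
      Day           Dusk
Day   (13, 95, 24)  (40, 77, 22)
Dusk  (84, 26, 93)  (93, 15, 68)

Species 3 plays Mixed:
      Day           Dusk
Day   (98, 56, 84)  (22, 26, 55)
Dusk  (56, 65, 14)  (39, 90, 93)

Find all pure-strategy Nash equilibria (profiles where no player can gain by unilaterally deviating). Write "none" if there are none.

Species 1 against (Day, Night): payoffs 13, 84 → best response Dusk.
Species 1 against (Day, Mixed): payoffs 98, 56 → best response Day.
Species 1 against (Dusk, Night): payoffs 40, 93 → best response Dusk.
Species 1 against (Dusk, Mixed): payoffs 22, 39 → best response Dusk.
Species 2 against (Day, Night): payoffs 95, 77 → best response Day.
Species 2 against (Day, Mixed): payoffs 56, 26 → best response Day.
Species 2 against (Dusk, Night): payoffs 26, 15 → best response Day.
Species 2 against (Dusk, Mixed): payoffs 65, 90 → best response Dusk.
Species 3 against (Day, Day): payoffs 24, 84 → best response Mixed.
Species 3 against (Day, Dusk): payoffs 22, 55 → best response Mixed.
Species 3 against (Dusk, Day): payoffs 93, 14 → best response Night.
Species 3 against (Dusk, Dusk): payoffs 68, 93 → best response Mixed.
Mutual best responses: (Day, Day, Mixed); (Dusk, Day, Night); (Dusk, Dusk, Mixed).

Pure-strategy Nash equilibria: (Day, Day, Mixed); (Dusk, Day, Night); (Dusk, Dusk, Mixed)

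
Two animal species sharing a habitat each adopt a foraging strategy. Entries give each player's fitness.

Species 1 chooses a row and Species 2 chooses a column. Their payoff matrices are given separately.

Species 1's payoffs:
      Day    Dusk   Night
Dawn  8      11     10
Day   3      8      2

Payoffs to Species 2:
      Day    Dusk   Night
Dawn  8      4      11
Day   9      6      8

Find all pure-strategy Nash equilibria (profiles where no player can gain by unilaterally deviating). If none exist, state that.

The unique pure-strategy Nash equilibrium is (Dawn, Night).

For each strategy profile, look for a profitable unilateral deviation.
(Dawn, Day): Species 2 can switch to Night (8 → 11). Not NE.
(Dawn, Dusk): Species 2 can switch to Day (4 → 8). Not NE.
(Dawn, Night): Species 1 gets 10, best alternative 2; Species 2 gets 11, best alternative 8. No profitable deviation — NE.
(Day, Day): Species 1 can switch to Dawn (3 → 8). Not NE.
(Day, Dusk): Species 1 can switch to Dawn (8 → 11). Not NE.
(Day, Night): Species 1 can switch to Dawn (2 → 10). Not NE.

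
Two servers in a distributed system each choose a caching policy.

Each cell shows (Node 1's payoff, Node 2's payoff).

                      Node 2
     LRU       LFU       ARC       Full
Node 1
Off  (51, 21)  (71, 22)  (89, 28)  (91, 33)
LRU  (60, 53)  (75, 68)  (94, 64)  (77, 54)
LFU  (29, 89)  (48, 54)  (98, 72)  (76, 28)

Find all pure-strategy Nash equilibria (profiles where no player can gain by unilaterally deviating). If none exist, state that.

(Off, LRU): Node 1 can switch to LRU (51 → 60). Not NE.
(Off, LFU): Node 1 can switch to LRU (71 → 75). Not NE.
(Off, ARC): Node 1 can switch to LRU (89 → 94). Not NE.
(Off, Full): Node 1 gets 91, best alternative 77; Node 2 gets 33, best alternative 28. No profitable deviation — NE.
(LRU, LRU): Node 2 can switch to LFU (53 → 68). Not NE.
(LRU, LFU): Node 1 gets 75, best alternative 71; Node 2 gets 68, best alternative 64. No profitable deviation — NE.
(LRU, ARC): Node 1 can switch to LFU (94 → 98). Not NE.
(LRU, Full): Node 1 can switch to Off (77 → 91). Not NE.
(LFU, LRU): Node 1 can switch to Off (29 → 51). Not NE.
(LFU, LFU): Node 1 can switch to Off (48 → 71). Not NE.
(The remaining 2 profiles each have a profitable deviation by the same check.)

Pure-strategy Nash equilibria: (Off, Full); (LRU, LFU)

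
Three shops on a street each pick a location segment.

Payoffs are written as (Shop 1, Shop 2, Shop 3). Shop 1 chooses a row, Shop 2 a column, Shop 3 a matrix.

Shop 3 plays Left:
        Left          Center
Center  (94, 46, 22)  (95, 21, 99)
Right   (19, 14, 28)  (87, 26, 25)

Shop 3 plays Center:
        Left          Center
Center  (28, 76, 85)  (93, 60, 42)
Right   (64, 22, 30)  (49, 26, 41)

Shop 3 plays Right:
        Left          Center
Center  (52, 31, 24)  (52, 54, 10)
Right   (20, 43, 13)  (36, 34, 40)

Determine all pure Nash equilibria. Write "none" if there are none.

There is no pure-strategy Nash equilibrium.

Shop 1 against (Left, Left): payoffs 94, 19 → best response Center.
Shop 1 against (Left, Center): payoffs 28, 64 → best response Right.
Shop 1 against (Left, Right): payoffs 52, 20 → best response Center.
Shop 1 against (Center, Left): payoffs 95, 87 → best response Center.
Shop 1 against (Center, Center): payoffs 93, 49 → best response Center.
Shop 1 against (Center, Right): payoffs 52, 36 → best response Center.
Shop 2 against (Center, Left): payoffs 46, 21 → best response Left.
Shop 2 against (Center, Center): payoffs 76, 60 → best response Left.
Shop 2 against (Center, Right): payoffs 31, 54 → best response Center.
Shop 2 against (Right, Left): payoffs 14, 26 → best response Center.
Shop 2 against (Right, Center): payoffs 22, 26 → best response Center.
Shop 2 against (Right, Right): payoffs 43, 34 → best response Left.
Shop 3 against (Center, Left): payoffs 22, 85, 24 → best response Center.
Shop 3 against (Center, Center): payoffs 99, 42, 10 → best response Left.
Shop 3 against (Right, Left): payoffs 28, 30, 13 → best response Center.
Shop 3 against (Right, Center): payoffs 25, 41, 40 → best response Center.
No profile is a mutual best response for all players.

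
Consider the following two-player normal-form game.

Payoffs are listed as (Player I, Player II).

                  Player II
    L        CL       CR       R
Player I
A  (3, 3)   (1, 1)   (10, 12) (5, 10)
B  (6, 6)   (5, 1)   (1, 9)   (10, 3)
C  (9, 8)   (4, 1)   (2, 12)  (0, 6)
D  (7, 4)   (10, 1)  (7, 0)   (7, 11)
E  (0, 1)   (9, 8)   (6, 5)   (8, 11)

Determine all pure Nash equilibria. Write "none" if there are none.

Mark each player's best response to every combination of opponents' strategies; a profile where every player is best-responding is a pure Nash equilibrium.
Player I against L: payoffs 3, 6, 9, 7, 0 → best response C.
Player I against CL: payoffs 1, 5, 4, 10, 9 → best response D.
Player I against CR: payoffs 10, 1, 2, 7, 6 → best response A.
Player I against R: payoffs 5, 10, 0, 7, 8 → best response B.
Player II against A: payoffs 3, 1, 12, 10 → best response CR.
Player II against B: payoffs 6, 1, 9, 3 → best response CR.
Player II against C: payoffs 8, 1, 12, 6 → best response CR.
Player II against D: payoffs 4, 1, 0, 11 → best response R.
Player II against E: payoffs 1, 8, 5, 11 → best response R.
Mutual best responses: (A, CR).

The unique pure-strategy Nash equilibrium is (A, CR).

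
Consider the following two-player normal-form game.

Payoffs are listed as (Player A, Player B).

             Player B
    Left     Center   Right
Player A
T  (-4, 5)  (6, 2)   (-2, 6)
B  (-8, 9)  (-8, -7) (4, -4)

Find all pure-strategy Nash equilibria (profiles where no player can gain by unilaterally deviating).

(T, Left): Player B can switch to Right (5 → 6). Not NE.
(T, Center): Player B can switch to Left (2 → 5). Not NE.
(T, Right): Player A can switch to B (-2 → 4). Not NE.
(B, Left): Player A can switch to T (-8 → -4). Not NE.
(B, Center): Player A can switch to T (-8 → 6). Not NE.
(B, Right): Player B can switch to Left (-4 → 9). Not NE.

none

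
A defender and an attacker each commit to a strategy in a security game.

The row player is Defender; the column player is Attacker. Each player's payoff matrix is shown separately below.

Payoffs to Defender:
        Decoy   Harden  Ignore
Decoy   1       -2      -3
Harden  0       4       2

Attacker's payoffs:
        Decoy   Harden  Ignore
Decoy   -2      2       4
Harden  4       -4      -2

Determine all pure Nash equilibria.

Defender against Decoy: payoffs 1, 0 → best response Decoy.
Defender against Harden: payoffs -2, 4 → best response Harden.
Defender against Ignore: payoffs -3, 2 → best response Harden.
Attacker against Decoy: payoffs -2, 2, 4 → best response Ignore.
Attacker against Harden: payoffs 4, -4, -2 → best response Decoy.
No profile is a mutual best response for all players.

none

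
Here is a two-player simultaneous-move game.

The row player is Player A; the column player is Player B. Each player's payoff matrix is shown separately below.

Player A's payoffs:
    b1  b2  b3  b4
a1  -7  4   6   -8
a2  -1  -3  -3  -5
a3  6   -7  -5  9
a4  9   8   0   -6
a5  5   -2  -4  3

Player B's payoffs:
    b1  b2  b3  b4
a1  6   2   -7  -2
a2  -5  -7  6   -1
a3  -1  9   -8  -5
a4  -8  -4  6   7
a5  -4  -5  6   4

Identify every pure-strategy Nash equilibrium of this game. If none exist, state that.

No pure-strategy Nash equilibrium.

Player A against b1: payoffs -7, -1, 6, 9, 5 → best response a4.
Player A against b2: payoffs 4, -3, -7, 8, -2 → best response a4.
Player A against b3: payoffs 6, -3, -5, 0, -4 → best response a1.
Player A against b4: payoffs -8, -5, 9, -6, 3 → best response a3.
Player B against a1: payoffs 6, 2, -7, -2 → best response b1.
Player B against a2: payoffs -5, -7, 6, -1 → best response b3.
Player B against a3: payoffs -1, 9, -8, -5 → best response b2.
Player B against a4: payoffs -8, -4, 6, 7 → best response b4.
Player B against a5: payoffs -4, -5, 6, 4 → best response b3.
No profile is a mutual best response for all players.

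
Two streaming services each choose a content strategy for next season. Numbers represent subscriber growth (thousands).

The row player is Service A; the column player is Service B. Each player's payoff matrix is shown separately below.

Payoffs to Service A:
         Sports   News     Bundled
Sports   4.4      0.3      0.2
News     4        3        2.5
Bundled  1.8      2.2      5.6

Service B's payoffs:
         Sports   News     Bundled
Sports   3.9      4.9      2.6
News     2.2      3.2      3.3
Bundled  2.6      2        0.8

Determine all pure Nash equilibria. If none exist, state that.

Service A against Sports: payoffs 4.4, 4, 1.8 → best response Sports.
Service A against News: payoffs 0.3, 3, 2.2 → best response News.
Service A against Bundled: payoffs 0.2, 2.5, 5.6 → best response Bundled.
Service B against Sports: payoffs 3.9, 4.9, 2.6 → best response News.
Service B against News: payoffs 2.2, 3.2, 3.3 → best response Bundled.
Service B against Bundled: payoffs 2.6, 2, 0.8 → best response Sports.
No profile is a mutual best response for all players.

This game has no pure Nash equilibrium.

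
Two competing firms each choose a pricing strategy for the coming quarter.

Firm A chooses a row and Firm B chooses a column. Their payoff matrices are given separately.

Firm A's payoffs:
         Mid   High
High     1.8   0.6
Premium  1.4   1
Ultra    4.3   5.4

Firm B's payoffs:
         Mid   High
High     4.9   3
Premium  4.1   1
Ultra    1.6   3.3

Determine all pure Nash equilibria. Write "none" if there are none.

Mark each player's best response to every combination of opponents' strategies; a profile where every player is best-responding is a pure Nash equilibrium.
Firm A against Mid: payoffs 1.8, 1.4, 4.3 → best response Ultra.
Firm A against High: payoffs 0.6, 1, 5.4 → best response Ultra.
Firm B against High: payoffs 4.9, 3 → best response Mid.
Firm B against Premium: payoffs 4.1, 1 → best response Mid.
Firm B against Ultra: payoffs 1.6, 3.3 → best response High.
Mutual best responses: (Ultra, High).

The unique pure-strategy Nash equilibrium is (Ultra, High).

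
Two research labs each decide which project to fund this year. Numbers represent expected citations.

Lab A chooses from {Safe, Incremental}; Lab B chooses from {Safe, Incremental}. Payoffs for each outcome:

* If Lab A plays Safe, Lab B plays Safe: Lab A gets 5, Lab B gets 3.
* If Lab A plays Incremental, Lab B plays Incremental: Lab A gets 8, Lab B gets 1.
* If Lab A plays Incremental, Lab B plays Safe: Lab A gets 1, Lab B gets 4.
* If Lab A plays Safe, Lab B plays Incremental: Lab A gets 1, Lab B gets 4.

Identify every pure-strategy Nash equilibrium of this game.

This game has no pure Nash equilibrium.

For each strategy profile, look for a profitable unilateral deviation.
(Safe, Safe): Lab B can switch to Incremental (3 → 4). Not NE.
(Safe, Incremental): Lab A can switch to Incremental (1 → 8). Not NE.
(Incremental, Safe): Lab A can switch to Safe (1 → 5). Not NE.
(Incremental, Incremental): Lab B can switch to Safe (1 → 4). Not NE.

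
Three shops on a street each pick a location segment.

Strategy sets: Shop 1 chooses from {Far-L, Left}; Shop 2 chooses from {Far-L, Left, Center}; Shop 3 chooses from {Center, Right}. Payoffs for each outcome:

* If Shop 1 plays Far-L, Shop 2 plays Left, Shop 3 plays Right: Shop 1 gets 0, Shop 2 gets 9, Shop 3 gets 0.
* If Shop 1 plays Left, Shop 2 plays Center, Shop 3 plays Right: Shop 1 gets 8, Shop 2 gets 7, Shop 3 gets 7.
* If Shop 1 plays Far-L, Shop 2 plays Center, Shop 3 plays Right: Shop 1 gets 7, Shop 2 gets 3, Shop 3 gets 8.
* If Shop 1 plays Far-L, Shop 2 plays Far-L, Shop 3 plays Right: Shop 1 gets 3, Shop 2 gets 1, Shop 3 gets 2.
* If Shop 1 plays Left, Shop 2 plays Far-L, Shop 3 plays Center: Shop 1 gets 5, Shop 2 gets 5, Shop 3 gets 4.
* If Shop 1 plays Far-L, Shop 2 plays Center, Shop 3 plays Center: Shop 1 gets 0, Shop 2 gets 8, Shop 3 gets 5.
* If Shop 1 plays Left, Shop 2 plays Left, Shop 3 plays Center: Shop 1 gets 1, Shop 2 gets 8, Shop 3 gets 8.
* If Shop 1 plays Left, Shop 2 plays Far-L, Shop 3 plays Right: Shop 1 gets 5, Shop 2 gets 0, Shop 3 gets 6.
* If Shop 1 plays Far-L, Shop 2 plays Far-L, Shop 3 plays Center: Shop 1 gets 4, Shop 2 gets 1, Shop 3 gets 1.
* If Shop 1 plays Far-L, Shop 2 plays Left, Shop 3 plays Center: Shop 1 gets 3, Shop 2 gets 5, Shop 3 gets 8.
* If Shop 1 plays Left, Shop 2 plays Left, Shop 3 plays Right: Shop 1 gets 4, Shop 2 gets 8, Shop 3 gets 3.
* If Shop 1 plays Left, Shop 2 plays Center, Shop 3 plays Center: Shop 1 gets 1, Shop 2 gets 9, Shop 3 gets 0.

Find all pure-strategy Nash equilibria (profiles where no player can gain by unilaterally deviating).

No pure-strategy Nash equilibrium.

(Far-L, Far-L, Center): Shop 1 can switch to Left (4 → 5). Not NE.
(Far-L, Far-L, Right): Shop 1 can switch to Left (3 → 5). Not NE.
(Far-L, Left, Center): Shop 2 can switch to Center (5 → 8). Not NE.
(Far-L, Left, Right): Shop 1 can switch to Left (0 → 4). Not NE.
(Far-L, Center, Center): Shop 1 can switch to Left (0 → 1). Not NE.
(Far-L, Center, Right): Shop 1 can switch to Left (7 → 8). Not NE.
(Left, Far-L, Center): Shop 2 can switch to Left (5 → 8). Not NE.
(Left, Far-L, Right): Shop 2 can switch to Left (0 → 8). Not NE.
(Left, Left, Center): Shop 1 can switch to Far-L (1 → 3). Not NE.
(Left, Left, Right): Shop 3 can switch to Center (3 → 8). Not NE.
(Left, Center, Center): Shop 3 can switch to Right (0 → 7). Not NE.
(Left, Center, Right): Shop 2 can switch to Left (7 → 8). Not NE.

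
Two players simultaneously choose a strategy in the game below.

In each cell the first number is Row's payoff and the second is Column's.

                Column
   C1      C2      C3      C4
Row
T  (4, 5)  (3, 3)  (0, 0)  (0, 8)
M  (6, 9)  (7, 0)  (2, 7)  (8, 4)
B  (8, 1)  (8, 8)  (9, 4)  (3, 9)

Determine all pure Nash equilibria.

For each strategy profile, look for a profitable unilateral deviation.
(T, C1): Row can switch to M (4 → 6). Not NE.
(T, C2): Row can switch to M (3 → 7). Not NE.
(T, C3): Row can switch to M (0 → 2). Not NE.
(T, C4): Row can switch to M (0 → 8). Not NE.
(M, C1): Row can switch to B (6 → 8). Not NE.
(M, C2): Row can switch to B (7 → 8). Not NE.
(The remaining 6 profiles each have a profitable deviation by the same check.)

No pure-strategy Nash equilibrium.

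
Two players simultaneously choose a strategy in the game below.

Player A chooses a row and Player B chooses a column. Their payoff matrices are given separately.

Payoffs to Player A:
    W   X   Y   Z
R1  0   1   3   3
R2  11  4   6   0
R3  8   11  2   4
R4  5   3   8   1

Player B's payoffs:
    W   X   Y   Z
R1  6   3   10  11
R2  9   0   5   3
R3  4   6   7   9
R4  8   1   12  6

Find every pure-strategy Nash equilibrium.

(R2, W); (R3, Z); (R4, Y)

(R1, W): Player A can switch to R2 (0 → 11). Not NE.
(R1, X): Player A can switch to R2 (1 → 4). Not NE.
(R1, Y): Player A can switch to R2 (3 → 6). Not NE.
(R1, Z): Player A can switch to R3 (3 → 4). Not NE.
(R2, W): Player A gets 11, best alternative 8; Player B gets 9, best alternative 5. No profitable deviation — NE.
(R2, X): Player A can switch to R3 (4 → 11). Not NE.
(R2, Y): Player A can switch to R4 (6 → 8). Not NE.
(R2, Z): Player A can switch to R1 (0 → 3). Not NE.
(R3, W): Player A can switch to R2 (8 → 11). Not NE.
(R3, X): Player B can switch to Y (6 → 7). Not NE.
(R3, Y): Player A can switch to R1 (2 → 3). Not NE.
(R3, Z): Player A gets 4, best alternative 3; Player B gets 9, best alternative 7. No profitable deviation — NE.
(R4, Y): Player A gets 8, best alternative 6; Player B gets 12, best alternative 8. No profitable deviation — NE.
(The remaining 3 profiles each have a profitable deviation by the same check.)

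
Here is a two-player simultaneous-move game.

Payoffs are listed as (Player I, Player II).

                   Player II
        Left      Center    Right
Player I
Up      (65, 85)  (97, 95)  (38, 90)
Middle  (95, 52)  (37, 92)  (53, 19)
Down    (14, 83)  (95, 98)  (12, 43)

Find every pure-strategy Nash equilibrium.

(Up, Center)

Player I against Left: payoffs 65, 95, 14 → best response Middle.
Player I against Center: payoffs 97, 37, 95 → best response Up.
Player I against Right: payoffs 38, 53, 12 → best response Middle.
Player II against Up: payoffs 85, 95, 90 → best response Center.
Player II against Middle: payoffs 52, 92, 19 → best response Center.
Player II against Down: payoffs 83, 98, 43 → best response Center.
Mutual best responses: (Up, Center).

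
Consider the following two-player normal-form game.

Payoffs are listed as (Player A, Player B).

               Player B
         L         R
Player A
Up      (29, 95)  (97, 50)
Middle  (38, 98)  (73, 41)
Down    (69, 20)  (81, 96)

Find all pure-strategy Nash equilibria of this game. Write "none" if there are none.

There is no pure-strategy Nash equilibrium.

(Up, L): Player A can switch to Middle (29 → 38). Not NE.
(Up, R): Player B can switch to L (50 → 95). Not NE.
(Middle, L): Player A can switch to Down (38 → 69). Not NE.
(Middle, R): Player A can switch to Up (73 → 97). Not NE.
(Down, L): Player B can switch to R (20 → 96). Not NE.
(Down, R): Player A can switch to Up (81 → 97). Not NE.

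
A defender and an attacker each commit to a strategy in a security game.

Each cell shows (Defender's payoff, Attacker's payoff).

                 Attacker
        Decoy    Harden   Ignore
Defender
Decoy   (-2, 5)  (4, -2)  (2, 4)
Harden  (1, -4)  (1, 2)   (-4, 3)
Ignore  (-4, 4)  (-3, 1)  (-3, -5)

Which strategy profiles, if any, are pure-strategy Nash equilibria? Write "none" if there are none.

No pure-strategy Nash equilibrium.

For each player, find the best response to each opponent profile; mutual best responses are the pure NE.
Defender against Decoy: payoffs -2, 1, -4 → best response Harden.
Defender against Harden: payoffs 4, 1, -3 → best response Decoy.
Defender against Ignore: payoffs 2, -4, -3 → best response Decoy.
Attacker against Decoy: payoffs 5, -2, 4 → best response Decoy.
Attacker against Harden: payoffs -4, 2, 3 → best response Ignore.
Attacker against Ignore: payoffs 4, 1, -5 → best response Decoy.
No profile is a mutual best response for all players.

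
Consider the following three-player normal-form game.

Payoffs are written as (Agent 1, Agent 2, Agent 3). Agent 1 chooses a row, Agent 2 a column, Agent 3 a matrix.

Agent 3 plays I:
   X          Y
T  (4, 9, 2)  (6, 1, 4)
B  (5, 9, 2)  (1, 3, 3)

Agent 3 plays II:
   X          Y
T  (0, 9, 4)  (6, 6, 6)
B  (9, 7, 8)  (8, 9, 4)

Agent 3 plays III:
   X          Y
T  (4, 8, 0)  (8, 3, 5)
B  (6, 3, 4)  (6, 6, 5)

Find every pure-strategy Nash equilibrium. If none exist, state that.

none

For each player, find the best response to each opponent profile; mutual best responses are the pure NE.
Agent 1 against (X, I): payoffs 4, 5 → best response B.
Agent 1 against (X, II): payoffs 0, 9 → best response B.
Agent 1 against (X, III): payoffs 4, 6 → best response B.
Agent 1 against (Y, I): payoffs 6, 1 → best response T.
Agent 1 against (Y, II): payoffs 6, 8 → best response B.
Agent 1 against (Y, III): payoffs 8, 6 → best response T.
Agent 2 against (T, I): payoffs 9, 1 → best response X.
Agent 2 against (T, II): payoffs 9, 6 → best response X.
Agent 2 against (T, III): payoffs 8, 3 → best response X.
Agent 2 against (B, I): payoffs 9, 3 → best response X.
Agent 2 against (B, II): payoffs 7, 9 → best response Y.
Agent 2 against (B, III): payoffs 3, 6 → best response Y.
Agent 3 against (T, X): payoffs 2, 4, 0 → best response II.
Agent 3 against (T, Y): payoffs 4, 6, 5 → best response II.
Agent 3 against (B, X): payoffs 2, 8, 4 → best response II.
Agent 3 against (B, Y): payoffs 3, 4, 5 → best response III.
No profile is a mutual best response for all players.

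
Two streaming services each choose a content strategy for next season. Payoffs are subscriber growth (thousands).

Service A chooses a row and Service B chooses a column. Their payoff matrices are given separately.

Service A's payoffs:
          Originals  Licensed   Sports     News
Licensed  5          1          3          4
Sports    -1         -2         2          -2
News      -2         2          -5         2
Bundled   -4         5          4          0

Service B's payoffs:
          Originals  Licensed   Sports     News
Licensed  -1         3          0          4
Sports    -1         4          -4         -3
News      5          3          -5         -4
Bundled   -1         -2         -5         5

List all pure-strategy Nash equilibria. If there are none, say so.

(Licensed, News)

Check each profile: it is a Nash equilibrium iff no player can strictly gain by switching unilaterally.
(Licensed, Originals): Service B can switch to Licensed (-1 → 3). Not NE.
(Licensed, Licensed): Service A can switch to News (1 → 2). Not NE.
(Licensed, Sports): Service A can switch to Bundled (3 → 4). Not NE.
(Licensed, News): Service A gets 4, best alternative 2; Service B gets 4, best alternative 3. No profitable deviation — NE.
(Sports, Originals): Service A can switch to Licensed (-1 → 5). Not NE.
(Sports, Licensed): Service A can switch to Licensed (-2 → 1). Not NE.
(Sports, Sports): Service A can switch to Licensed (2 → 3). Not NE.
(The remaining 9 profiles each have a profitable deviation by the same check.)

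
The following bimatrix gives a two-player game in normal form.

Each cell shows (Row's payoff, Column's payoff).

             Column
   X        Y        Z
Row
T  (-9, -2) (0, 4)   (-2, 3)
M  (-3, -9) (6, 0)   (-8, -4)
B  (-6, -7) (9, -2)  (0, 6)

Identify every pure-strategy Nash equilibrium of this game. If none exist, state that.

For each strategy profile, look for a profitable unilateral deviation.
(T, X): Row can switch to M (-9 → -3). Not NE.
(T, Y): Row can switch to M (0 → 6). Not NE.
(T, Z): Row can switch to B (-2 → 0). Not NE.
(M, X): Column can switch to Y (-9 → 0). Not NE.
(M, Y): Row can switch to B (6 → 9). Not NE.
(M, Z): Row can switch to T (-8 → -2). Not NE.
(B, X): Row can switch to M (-6 → -3). Not NE.
(B, Y): Column can switch to Z (-2 → 6). Not NE.
(B, Z): Row gets 0, best alternative -2; Column gets 6, best alternative -2. No profitable deviation — NE.

The unique pure-strategy Nash equilibrium is (B, Z).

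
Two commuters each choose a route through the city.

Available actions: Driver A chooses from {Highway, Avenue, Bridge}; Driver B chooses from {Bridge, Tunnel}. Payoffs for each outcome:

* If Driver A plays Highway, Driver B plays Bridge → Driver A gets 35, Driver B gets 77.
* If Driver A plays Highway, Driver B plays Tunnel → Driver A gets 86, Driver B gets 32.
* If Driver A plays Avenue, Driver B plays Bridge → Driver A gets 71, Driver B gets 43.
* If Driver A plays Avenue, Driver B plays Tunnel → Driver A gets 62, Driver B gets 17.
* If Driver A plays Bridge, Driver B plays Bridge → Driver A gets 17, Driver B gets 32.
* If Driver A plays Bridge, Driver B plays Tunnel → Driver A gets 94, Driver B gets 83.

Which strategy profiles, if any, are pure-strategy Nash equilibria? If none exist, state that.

Pure-strategy Nash equilibria: (Avenue, Bridge); (Bridge, Tunnel)

(Highway, Bridge): Driver A can switch to Avenue (35 → 71). Not NE.
(Highway, Tunnel): Driver A can switch to Bridge (86 → 94). Not NE.
(Avenue, Bridge): Driver A gets 71, best alternative 35; Driver B gets 43, best alternative 17. No profitable deviation — NE.
(Avenue, Tunnel): Driver A can switch to Highway (62 → 86). Not NE.
(Bridge, Bridge): Driver A can switch to Highway (17 → 35). Not NE.
(Bridge, Tunnel): Driver A gets 94, best alternative 86; Driver B gets 83, best alternative 32. No profitable deviation — NE.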